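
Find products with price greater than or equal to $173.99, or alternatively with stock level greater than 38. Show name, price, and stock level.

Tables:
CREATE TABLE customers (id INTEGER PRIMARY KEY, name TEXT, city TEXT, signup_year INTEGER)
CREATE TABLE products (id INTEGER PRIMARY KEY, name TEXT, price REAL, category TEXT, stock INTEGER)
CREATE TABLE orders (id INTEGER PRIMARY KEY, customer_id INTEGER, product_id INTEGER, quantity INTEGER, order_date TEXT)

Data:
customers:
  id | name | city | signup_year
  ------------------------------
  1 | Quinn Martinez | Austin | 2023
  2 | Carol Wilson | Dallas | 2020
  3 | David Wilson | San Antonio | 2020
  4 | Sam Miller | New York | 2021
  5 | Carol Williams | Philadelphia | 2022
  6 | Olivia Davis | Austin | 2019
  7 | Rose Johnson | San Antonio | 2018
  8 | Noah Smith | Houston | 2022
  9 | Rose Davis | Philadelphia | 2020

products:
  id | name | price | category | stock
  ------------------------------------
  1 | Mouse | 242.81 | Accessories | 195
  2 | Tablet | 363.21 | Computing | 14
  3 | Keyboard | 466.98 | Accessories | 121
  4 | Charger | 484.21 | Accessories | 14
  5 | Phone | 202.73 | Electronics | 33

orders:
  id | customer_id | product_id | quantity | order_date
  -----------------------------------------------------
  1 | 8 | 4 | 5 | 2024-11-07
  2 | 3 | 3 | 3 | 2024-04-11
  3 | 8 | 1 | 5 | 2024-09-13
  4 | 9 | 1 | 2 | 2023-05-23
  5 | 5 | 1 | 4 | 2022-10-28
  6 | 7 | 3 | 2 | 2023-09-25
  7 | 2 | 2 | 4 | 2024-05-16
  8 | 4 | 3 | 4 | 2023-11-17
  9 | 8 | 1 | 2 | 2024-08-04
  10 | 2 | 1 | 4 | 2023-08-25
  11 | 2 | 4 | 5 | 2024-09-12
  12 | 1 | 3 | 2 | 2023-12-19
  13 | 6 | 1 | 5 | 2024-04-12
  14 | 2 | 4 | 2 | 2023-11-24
SELECT name, price, stock FROM products WHERE price >= 173.99 OR stock > 38

Execution result:
name | price | stock
Mouse | 242.81 | 195
Tablet | 363.21 | 14
Keyboard | 466.98 | 121
Charger | 484.21 | 14
Phone | 202.73 | 33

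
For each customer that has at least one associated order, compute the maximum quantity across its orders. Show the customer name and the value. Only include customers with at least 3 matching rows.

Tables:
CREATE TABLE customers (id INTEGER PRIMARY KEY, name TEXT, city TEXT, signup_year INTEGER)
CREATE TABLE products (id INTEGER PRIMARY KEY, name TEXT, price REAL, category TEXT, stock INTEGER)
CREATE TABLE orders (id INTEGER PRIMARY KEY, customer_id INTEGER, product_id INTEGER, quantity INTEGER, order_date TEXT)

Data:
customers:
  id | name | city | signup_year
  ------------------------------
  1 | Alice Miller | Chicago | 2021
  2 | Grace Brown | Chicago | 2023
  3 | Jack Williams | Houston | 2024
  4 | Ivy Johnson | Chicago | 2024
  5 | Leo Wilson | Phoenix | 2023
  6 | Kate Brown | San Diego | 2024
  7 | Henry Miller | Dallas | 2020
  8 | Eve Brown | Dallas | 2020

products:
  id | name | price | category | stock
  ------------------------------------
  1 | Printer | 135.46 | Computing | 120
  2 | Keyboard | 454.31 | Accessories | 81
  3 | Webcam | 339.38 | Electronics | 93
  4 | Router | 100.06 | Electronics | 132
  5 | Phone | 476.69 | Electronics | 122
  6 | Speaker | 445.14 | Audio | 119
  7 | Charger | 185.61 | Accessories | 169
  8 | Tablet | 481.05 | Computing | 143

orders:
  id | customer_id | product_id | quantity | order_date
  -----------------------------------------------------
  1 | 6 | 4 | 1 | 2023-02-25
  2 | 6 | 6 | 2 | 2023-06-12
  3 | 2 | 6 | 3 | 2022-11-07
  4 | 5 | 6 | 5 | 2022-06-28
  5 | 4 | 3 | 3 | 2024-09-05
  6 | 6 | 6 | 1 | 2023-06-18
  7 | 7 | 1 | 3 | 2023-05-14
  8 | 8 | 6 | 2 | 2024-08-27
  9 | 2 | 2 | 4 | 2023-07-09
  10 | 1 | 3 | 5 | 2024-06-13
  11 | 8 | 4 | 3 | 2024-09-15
SELECT p.name, MAX(c.quantity) AS max_quantity FROM orders c JOIN customers p ON c.customer_id = p.id GROUP BY p.id, p.name HAVING COUNT(*) >= 3

Execution result:
name | max_quantity
Kate Brown | 2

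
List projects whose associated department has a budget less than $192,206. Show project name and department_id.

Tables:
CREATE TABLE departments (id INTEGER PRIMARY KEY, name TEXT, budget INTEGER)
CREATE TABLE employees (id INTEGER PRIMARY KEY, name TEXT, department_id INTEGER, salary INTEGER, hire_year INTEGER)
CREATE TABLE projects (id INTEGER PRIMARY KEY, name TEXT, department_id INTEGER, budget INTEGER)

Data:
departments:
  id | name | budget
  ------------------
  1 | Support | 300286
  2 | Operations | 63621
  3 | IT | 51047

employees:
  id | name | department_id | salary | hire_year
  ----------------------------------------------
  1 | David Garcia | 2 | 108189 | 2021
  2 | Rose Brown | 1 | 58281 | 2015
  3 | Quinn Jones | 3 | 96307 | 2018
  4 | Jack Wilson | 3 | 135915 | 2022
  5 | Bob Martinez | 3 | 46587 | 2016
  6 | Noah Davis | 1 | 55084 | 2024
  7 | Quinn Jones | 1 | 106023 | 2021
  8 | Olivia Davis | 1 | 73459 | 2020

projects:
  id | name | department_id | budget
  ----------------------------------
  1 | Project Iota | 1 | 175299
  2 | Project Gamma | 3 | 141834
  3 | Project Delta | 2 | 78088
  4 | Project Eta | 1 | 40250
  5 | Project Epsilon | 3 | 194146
SELECT name, department_id FROM projects WHERE department_id IN (SELECT id FROM departments WHERE budget < 192206)

Execution result:
name | department_id
Project Gamma | 3
Project Delta | 2
Project Epsilon | 3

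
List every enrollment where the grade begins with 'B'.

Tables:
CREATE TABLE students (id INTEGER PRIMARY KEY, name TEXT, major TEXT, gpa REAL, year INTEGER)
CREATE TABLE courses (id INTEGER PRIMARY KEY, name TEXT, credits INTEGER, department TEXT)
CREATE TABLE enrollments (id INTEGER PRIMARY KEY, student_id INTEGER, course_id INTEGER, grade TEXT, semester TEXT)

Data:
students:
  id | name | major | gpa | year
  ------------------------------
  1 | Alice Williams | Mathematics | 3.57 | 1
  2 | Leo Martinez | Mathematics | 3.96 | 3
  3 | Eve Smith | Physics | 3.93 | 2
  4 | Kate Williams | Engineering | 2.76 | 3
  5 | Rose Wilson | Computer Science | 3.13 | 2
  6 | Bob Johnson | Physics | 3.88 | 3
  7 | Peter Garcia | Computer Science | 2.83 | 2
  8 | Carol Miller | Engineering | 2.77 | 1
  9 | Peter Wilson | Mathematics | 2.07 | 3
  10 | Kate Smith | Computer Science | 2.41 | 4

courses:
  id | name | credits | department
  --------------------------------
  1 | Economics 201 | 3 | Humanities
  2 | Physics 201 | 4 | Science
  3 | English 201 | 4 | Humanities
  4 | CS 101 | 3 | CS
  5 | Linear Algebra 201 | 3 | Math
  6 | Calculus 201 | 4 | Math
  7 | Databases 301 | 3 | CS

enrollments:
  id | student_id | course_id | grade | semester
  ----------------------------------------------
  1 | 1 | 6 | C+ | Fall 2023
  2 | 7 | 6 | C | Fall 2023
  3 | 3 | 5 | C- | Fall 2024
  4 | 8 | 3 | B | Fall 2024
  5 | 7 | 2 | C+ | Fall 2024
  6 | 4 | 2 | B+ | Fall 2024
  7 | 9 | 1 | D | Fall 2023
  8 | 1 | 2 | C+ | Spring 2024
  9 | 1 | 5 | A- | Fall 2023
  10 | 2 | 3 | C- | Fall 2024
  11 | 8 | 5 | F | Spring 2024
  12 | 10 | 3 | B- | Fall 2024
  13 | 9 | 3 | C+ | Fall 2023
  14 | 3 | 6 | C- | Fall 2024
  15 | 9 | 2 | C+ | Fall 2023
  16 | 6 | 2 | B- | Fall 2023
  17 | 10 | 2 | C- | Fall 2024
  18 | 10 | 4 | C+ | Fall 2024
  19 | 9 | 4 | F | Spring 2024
SELECT id, grade FROM enrollments WHERE grade LIKE 'B%'

Execution result:
id | grade
4 | B
6 | B+
12 | B-
16 | B-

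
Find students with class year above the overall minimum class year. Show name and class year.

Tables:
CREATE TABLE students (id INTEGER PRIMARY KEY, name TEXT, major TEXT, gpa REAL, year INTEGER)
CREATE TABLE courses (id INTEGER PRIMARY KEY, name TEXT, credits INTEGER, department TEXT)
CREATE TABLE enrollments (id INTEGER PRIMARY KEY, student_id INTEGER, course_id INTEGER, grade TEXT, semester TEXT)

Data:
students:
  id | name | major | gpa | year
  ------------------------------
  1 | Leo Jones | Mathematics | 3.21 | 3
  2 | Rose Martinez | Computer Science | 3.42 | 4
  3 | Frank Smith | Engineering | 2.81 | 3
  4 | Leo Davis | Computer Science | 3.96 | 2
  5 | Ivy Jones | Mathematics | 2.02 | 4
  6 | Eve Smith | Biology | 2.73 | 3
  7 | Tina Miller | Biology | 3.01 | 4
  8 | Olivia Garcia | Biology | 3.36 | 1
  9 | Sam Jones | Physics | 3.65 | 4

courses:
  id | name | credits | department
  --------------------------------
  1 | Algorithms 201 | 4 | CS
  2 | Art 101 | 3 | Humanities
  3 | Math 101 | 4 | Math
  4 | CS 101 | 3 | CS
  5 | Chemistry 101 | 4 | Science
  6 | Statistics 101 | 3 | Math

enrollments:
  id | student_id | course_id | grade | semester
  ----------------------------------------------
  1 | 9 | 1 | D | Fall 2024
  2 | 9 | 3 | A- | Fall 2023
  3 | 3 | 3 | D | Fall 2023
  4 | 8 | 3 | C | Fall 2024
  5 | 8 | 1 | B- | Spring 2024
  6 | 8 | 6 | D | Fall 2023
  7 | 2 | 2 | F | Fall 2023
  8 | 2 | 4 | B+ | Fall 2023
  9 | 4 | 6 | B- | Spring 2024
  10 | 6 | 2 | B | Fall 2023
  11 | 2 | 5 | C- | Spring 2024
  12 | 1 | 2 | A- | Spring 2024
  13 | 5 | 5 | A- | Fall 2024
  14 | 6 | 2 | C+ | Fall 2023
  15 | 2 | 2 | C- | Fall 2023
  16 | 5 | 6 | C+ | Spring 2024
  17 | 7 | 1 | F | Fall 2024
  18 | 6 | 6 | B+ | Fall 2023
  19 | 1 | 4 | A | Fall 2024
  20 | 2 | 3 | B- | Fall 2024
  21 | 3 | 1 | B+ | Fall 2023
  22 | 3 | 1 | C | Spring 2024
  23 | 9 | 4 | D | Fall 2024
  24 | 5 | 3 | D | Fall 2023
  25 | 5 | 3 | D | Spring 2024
SELECT name, year FROM students WHERE year > (SELECT MIN(year) FROM students)

Execution result:
name | year
Leo Jones | 3
Rose Martinez | 4
Frank Smith | 3
Leo Davis | 2
Ivy Jones | 4
Eve Smith | 3
Tina Miller | 4
Sam Jones | 4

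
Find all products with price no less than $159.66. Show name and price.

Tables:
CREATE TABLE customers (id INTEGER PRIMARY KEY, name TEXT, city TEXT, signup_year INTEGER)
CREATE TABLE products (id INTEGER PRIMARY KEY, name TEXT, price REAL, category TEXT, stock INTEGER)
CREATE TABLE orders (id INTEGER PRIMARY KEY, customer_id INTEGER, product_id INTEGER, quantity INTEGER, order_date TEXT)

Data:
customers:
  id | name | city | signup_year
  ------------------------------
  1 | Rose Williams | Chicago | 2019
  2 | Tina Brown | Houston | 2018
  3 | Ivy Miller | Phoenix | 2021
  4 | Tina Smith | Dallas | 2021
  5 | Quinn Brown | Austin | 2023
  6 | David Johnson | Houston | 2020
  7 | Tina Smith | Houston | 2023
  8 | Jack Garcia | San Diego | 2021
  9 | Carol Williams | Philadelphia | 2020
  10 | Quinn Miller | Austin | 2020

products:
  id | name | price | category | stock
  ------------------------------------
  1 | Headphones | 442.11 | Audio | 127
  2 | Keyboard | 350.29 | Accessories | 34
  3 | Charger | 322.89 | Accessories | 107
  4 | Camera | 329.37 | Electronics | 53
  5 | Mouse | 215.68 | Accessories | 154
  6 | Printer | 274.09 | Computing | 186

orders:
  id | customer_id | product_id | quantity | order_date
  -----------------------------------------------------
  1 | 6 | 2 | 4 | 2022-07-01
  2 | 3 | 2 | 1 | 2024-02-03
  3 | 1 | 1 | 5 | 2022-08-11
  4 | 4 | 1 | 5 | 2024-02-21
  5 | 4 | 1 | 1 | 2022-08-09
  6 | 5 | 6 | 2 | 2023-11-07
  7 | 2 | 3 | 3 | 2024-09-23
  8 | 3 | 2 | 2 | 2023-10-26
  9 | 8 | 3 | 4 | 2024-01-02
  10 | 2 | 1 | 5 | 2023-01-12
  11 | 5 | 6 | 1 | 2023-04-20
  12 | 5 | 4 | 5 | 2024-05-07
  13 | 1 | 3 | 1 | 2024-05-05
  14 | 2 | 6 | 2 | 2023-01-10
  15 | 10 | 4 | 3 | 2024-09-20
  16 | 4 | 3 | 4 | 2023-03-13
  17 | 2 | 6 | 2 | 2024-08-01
SELECT name, price FROM products WHERE price >= 159.66

Execution result:
name | price
Headphones | 442.11
Keyboard | 350.29
Charger | 322.89
Camera | 329.37
Mouse | 215.68
Printer | 274.09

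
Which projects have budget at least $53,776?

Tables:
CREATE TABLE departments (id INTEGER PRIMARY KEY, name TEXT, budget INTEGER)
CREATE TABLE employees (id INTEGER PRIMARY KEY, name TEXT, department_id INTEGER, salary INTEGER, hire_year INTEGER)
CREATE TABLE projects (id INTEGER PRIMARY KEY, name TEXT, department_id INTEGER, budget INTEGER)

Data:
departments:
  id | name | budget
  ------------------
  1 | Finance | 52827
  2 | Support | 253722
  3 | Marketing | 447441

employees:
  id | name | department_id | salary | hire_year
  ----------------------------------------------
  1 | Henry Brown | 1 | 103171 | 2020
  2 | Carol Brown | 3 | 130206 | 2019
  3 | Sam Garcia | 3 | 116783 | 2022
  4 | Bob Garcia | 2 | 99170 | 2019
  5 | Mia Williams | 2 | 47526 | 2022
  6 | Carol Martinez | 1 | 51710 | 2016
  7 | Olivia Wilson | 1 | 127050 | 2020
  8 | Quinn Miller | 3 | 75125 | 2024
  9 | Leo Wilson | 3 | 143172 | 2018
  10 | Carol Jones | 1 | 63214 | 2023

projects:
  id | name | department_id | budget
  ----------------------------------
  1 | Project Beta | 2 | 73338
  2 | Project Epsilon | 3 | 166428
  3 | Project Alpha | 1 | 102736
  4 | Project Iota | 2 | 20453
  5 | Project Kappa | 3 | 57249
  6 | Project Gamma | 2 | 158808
SELECT name, budget FROM projects WHERE budget >= 53776

Execution result:
name | budget
Project Beta | 73338
Project Epsilon | 166428
Project Alpha | 102736
Project Kappa | 57249
Project Gamma | 158808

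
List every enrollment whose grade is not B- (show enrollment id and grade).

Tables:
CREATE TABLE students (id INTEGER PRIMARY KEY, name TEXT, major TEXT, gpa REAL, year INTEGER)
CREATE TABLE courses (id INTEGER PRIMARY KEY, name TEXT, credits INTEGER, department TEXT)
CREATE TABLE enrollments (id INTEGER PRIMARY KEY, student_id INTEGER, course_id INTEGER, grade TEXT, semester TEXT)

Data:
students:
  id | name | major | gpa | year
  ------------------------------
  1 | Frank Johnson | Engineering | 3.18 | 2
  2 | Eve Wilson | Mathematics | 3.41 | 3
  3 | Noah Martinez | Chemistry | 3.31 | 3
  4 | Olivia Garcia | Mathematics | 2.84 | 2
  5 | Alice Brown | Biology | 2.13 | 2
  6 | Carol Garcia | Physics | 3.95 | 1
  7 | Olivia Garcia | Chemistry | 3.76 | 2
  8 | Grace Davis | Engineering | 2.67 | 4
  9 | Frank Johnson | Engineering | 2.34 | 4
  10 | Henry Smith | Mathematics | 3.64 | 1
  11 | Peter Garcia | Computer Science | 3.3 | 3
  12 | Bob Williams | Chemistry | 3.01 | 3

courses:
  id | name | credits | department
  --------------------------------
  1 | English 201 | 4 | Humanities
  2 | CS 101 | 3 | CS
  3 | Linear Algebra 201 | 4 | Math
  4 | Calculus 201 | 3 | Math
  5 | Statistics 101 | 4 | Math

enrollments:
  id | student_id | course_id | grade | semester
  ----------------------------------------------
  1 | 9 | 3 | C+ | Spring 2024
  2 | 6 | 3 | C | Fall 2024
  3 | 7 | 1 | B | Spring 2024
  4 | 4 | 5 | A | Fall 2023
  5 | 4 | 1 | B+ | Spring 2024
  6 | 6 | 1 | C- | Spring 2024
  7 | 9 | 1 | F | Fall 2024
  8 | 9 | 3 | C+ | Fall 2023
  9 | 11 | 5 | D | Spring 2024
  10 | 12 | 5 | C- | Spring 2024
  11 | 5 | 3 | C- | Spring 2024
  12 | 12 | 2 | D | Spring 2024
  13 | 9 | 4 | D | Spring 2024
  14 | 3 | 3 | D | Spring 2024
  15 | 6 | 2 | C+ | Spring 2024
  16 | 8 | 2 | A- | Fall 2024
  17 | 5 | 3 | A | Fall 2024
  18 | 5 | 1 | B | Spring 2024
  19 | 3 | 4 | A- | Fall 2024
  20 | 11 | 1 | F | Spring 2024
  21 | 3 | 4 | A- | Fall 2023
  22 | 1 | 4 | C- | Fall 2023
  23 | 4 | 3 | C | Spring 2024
SELECT id, grade FROM enrollments WHERE grade <> 'B-'

Execution result:
id | grade
1 | C+
2 | C
3 | B
4 | A
5 | B+
6 | C-
7 | F
8 | C+
9 | D
10 | C-
11 | C-
12 | D
13 | D
14 | D
15 | C+
16 | A-
17 | A
18 | B
19 | A-
20 | F
21 | A-
22 | C-
23 | C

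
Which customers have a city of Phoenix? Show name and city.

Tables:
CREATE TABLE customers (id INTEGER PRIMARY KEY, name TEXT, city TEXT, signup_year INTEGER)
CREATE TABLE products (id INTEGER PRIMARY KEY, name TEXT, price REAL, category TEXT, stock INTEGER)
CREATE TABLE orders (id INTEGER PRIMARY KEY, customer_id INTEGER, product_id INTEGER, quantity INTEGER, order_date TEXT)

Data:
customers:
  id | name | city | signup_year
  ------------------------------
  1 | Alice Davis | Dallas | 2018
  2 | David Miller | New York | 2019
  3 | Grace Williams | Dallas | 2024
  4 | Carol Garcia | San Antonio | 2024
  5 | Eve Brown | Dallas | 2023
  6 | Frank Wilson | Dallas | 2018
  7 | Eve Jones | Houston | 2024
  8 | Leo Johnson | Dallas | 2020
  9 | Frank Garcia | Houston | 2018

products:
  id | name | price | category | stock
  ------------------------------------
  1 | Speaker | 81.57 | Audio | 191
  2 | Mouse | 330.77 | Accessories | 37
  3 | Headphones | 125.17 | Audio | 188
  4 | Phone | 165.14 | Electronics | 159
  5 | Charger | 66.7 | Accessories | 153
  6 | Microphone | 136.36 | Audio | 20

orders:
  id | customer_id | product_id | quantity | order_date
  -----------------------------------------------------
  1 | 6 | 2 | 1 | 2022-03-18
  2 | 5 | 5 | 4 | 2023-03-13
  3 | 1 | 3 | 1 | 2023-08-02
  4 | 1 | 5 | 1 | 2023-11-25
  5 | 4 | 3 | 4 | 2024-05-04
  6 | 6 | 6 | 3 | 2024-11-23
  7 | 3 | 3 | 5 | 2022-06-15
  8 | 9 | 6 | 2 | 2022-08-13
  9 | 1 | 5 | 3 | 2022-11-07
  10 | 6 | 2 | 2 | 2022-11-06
SELECT name, city FROM customers WHERE city = 'Phoenix'

Execution result:
(no rows)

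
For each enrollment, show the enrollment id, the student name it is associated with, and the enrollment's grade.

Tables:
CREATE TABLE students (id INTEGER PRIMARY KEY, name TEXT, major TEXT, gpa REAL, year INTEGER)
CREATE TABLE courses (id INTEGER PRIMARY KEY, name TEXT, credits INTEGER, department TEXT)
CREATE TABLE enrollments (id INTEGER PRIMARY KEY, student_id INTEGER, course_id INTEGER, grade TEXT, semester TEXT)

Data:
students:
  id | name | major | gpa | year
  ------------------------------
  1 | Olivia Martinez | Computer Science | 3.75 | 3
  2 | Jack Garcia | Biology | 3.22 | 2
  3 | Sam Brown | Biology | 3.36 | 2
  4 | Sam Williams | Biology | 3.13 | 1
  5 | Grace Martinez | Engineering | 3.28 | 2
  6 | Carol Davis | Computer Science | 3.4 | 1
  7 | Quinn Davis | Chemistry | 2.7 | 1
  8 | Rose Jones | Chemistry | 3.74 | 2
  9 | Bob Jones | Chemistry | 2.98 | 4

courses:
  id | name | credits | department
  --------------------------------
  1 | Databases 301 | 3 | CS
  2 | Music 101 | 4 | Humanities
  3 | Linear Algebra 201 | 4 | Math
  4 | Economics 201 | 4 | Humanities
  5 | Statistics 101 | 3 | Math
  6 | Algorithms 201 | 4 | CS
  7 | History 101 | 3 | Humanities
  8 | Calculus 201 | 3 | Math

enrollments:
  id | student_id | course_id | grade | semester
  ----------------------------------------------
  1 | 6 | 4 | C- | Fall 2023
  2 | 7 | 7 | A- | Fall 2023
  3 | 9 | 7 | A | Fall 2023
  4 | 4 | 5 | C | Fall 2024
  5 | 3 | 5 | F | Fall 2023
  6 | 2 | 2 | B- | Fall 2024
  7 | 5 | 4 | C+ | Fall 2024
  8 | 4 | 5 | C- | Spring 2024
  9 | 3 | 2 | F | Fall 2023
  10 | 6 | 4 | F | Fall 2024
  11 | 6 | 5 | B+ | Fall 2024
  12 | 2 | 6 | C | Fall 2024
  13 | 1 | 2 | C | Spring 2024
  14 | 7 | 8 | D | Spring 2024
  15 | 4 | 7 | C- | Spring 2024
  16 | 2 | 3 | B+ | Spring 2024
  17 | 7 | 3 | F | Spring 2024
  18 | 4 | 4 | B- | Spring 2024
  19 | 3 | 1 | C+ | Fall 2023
SELECT c.id, p.name AS student, c.grade FROM enrollments c JOIN students p ON c.student_id = p.id

Execution result:
id | student | grade
1 | Carol Davis | C-
2 | Quinn Davis | A-
3 | Bob Jones | A
4 | Sam Williams | C
5 | Sam Brown | F
6 | Jack Garcia | B-
7 | Grace Martinez | C+
8 | Sam Williams | C-
9 | Sam Brown | F
10 | Carol Davis | F
11 | Carol Davis | B+
12 | Jack Garcia | C
13 | Olivia Martinez | C
14 | Quinn Davis | D
15 | Sam Williams | C-
16 | Jack Garcia | B+
17 | Quinn Davis | F
18 | Sam Williams | B-
19 | Sam Brown | C+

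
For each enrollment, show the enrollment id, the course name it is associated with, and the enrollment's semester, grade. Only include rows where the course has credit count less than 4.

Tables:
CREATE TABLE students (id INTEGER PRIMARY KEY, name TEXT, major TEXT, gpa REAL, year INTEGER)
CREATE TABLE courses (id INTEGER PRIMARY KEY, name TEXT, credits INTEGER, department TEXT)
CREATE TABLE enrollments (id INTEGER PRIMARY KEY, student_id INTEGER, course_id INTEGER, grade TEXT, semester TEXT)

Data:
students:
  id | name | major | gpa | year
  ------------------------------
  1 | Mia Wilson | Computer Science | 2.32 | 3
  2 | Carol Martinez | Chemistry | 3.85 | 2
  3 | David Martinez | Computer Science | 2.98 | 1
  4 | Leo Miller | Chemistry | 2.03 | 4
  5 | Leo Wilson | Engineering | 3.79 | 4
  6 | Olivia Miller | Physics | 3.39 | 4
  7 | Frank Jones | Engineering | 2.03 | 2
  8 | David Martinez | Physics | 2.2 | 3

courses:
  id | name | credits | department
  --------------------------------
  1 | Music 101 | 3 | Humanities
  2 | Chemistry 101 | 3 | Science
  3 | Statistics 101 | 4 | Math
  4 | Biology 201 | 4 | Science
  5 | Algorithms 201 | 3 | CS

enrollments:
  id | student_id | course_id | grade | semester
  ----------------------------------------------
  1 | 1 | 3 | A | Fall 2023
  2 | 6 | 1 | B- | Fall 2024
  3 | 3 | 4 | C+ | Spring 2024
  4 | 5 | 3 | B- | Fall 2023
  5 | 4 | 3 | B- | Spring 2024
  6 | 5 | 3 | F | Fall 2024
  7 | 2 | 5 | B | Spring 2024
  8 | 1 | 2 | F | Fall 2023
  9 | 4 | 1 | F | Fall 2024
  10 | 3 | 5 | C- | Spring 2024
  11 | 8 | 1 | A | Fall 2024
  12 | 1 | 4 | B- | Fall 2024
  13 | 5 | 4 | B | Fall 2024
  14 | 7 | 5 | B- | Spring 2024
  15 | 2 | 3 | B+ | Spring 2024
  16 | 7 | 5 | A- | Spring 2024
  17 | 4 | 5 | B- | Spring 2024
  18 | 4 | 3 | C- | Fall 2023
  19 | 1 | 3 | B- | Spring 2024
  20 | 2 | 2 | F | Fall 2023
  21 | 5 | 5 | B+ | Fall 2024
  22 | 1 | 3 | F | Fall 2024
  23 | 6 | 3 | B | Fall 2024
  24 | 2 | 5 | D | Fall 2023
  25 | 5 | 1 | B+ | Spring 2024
SELECT c.id, p.name AS course, c.semester, c.grade FROM enrollments c JOIN courses p ON c.course_id = p.id WHERE p.credits < 4

Execution result:
id | course | semester | grade
2 | Music 101 | Fall 2024 | B-
7 | Algorithms 201 | Spring 2024 | B
8 | Chemistry 101 | Fall 2023 | F
9 | Music 101 | Fall 2024 | F
10 | Algorithms 201 | Spring 2024 | C-
11 | Music 101 | Fall 2024 | A
14 | Algorithms 201 | Spring 2024 | B-
16 | Algorithms 201 | Spring 2024 | A-
17 | Algorithms 201 | Spring 2024 | B-
20 | Chemistry 101 | Fall 2023 | F
21 | Algorithms 201 | Fall 2024 | B+
24 | Algorithms 201 | Fall 2023 | D
25 | Music 101 | Spring 2024 | B+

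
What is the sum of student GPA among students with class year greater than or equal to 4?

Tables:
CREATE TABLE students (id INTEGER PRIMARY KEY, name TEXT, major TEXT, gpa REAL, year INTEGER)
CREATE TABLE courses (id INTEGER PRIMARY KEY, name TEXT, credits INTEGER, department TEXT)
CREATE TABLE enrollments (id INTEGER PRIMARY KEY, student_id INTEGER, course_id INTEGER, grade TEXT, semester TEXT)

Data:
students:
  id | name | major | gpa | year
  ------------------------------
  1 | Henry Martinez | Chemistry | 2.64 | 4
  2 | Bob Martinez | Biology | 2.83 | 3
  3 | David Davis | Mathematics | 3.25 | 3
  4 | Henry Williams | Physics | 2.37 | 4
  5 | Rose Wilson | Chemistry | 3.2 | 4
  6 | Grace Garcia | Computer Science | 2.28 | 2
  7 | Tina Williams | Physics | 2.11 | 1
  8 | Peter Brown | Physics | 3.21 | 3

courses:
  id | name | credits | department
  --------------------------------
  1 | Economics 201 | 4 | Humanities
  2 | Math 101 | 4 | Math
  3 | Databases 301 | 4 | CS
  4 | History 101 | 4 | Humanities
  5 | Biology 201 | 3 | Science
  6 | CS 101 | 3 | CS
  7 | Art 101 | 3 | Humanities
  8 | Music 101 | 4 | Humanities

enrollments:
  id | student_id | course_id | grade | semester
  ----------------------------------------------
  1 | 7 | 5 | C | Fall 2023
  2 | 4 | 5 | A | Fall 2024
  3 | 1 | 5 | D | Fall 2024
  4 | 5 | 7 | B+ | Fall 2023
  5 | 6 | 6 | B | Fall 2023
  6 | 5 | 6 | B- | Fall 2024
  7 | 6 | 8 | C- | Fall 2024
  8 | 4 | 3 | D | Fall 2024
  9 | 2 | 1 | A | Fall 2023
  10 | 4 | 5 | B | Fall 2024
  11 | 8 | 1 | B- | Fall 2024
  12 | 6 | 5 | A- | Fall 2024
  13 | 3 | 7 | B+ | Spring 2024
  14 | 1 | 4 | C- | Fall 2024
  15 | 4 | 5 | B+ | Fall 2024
SELECT SUM(gpa) FROM students WHERE year >= 4

Execution result:
8.21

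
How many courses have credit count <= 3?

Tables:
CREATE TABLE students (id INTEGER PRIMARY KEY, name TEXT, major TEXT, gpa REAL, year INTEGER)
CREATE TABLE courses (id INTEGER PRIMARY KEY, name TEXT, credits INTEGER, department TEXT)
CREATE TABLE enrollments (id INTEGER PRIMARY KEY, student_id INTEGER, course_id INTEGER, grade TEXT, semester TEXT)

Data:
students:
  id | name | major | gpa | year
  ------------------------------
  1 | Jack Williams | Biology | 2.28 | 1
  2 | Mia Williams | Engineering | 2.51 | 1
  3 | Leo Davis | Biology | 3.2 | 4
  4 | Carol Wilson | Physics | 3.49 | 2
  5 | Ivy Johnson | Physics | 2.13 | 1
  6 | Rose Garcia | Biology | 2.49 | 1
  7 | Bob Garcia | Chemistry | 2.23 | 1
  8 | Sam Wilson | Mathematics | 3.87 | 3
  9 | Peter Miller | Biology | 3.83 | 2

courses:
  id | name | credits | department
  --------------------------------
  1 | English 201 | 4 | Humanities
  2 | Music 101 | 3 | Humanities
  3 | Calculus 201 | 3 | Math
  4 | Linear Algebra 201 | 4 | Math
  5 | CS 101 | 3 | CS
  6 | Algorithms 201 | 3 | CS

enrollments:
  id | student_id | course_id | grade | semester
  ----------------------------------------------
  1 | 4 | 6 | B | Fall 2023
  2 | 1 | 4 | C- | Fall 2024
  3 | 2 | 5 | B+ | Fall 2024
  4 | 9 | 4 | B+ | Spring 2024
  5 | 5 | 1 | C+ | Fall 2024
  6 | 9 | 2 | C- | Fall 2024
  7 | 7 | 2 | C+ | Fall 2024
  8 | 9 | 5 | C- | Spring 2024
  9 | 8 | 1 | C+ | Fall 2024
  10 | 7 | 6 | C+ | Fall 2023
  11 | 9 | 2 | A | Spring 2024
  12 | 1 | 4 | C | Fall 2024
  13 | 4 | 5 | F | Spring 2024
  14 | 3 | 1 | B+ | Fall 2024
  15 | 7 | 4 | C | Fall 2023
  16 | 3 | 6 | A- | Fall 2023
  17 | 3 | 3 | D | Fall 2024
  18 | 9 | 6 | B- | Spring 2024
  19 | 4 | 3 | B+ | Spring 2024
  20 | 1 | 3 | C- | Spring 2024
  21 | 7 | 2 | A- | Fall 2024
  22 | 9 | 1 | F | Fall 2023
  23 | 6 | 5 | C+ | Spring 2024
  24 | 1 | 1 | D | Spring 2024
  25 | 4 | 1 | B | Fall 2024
SELECT COUNT(*) FROM courses WHERE credits <= 3

Execution result:
4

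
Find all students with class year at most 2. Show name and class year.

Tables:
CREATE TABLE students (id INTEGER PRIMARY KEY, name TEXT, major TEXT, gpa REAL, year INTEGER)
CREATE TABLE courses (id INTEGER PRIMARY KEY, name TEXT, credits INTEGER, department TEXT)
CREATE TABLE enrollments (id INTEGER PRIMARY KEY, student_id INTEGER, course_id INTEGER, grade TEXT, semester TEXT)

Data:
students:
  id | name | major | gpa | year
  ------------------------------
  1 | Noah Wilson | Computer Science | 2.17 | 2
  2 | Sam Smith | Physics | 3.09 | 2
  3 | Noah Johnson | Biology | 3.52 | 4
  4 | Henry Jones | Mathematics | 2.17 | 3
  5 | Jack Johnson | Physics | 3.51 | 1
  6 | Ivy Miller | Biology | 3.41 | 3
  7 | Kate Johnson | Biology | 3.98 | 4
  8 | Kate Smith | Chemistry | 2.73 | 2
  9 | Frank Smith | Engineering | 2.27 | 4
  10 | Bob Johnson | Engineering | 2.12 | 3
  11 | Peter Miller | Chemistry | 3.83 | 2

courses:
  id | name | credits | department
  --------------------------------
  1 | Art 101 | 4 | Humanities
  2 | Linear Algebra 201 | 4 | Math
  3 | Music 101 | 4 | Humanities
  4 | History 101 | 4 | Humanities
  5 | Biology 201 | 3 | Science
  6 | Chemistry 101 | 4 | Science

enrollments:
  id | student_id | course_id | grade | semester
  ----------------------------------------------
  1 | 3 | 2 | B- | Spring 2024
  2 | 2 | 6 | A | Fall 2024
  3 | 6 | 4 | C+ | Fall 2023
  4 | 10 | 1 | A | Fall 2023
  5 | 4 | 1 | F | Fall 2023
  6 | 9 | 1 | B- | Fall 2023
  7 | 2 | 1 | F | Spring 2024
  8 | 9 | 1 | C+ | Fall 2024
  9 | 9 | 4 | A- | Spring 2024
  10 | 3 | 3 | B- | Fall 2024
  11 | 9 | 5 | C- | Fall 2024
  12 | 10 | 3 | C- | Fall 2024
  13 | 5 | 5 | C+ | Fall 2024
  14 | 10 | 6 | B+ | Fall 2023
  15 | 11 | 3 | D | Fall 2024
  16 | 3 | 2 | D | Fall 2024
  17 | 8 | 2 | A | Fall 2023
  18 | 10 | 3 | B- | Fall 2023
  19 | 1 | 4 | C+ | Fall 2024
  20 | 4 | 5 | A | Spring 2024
SELECT name, year FROM students WHERE year <= 2

Execution result:
name | year
Noah Wilson | 2
Sam Smith | 2
Jack Johnson | 1
Kate Smith | 2
Peter Miller | 2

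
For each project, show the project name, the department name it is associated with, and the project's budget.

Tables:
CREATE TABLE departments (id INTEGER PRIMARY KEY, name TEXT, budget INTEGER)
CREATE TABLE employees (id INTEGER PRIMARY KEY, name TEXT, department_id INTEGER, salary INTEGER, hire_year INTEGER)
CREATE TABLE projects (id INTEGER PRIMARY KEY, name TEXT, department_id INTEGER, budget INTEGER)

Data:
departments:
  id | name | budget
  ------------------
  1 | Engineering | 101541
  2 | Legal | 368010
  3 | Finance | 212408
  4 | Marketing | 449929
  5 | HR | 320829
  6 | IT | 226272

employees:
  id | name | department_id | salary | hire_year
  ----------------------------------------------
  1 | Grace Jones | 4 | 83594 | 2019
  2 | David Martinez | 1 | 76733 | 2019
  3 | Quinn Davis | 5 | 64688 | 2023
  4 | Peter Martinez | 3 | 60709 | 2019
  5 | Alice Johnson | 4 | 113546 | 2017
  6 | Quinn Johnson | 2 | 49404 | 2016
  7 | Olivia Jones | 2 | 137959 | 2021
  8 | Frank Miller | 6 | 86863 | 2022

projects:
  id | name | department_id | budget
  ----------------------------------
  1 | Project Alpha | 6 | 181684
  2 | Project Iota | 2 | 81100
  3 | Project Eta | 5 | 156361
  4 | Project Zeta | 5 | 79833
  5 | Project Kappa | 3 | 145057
SELECT c.name, p.name AS department, c.budget FROM projects c JOIN departments p ON c.department_id = p.id

Execution result:
name | department | budget
Project Alpha | IT | 181684
Project Iota | Legal | 81100
Project Eta | HR | 156361
Project Zeta | HR | 79833
Project Kappa | Finance | 145057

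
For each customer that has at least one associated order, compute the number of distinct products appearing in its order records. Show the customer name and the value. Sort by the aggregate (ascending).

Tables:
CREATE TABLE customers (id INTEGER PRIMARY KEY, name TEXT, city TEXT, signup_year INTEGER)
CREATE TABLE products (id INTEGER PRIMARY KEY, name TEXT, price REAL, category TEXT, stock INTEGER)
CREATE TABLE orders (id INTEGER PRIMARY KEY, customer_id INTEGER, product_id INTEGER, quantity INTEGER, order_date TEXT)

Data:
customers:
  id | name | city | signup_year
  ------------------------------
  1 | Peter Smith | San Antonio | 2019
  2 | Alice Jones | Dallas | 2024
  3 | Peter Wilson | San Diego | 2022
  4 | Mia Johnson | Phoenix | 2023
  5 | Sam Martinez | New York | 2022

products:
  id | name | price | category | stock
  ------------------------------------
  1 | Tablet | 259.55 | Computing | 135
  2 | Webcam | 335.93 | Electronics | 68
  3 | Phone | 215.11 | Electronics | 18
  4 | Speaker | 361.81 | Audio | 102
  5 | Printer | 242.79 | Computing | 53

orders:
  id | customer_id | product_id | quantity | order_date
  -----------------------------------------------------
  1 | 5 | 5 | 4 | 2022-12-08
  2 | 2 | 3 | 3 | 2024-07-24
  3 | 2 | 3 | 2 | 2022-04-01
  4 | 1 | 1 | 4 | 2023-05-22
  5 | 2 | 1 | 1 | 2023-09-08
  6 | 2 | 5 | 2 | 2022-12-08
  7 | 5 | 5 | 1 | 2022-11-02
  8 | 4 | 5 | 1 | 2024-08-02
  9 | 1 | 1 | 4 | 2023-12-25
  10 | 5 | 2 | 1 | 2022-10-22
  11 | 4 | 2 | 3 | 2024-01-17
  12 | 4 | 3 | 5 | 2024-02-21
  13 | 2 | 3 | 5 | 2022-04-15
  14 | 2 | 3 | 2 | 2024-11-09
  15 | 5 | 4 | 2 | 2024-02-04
SELECT p.name, COUNT(DISTINCT c.product_id) AS distinct_product_count FROM orders c JOIN customers p ON c.customer_id = p.id GROUP BY p.id, p.name ORDER BY distinct_product_count ASC

Execution result:
name | distinct_product_count
Peter Smith | 1
Alice Jones | 3
Mia Johnson | 3
Sam Martinez | 3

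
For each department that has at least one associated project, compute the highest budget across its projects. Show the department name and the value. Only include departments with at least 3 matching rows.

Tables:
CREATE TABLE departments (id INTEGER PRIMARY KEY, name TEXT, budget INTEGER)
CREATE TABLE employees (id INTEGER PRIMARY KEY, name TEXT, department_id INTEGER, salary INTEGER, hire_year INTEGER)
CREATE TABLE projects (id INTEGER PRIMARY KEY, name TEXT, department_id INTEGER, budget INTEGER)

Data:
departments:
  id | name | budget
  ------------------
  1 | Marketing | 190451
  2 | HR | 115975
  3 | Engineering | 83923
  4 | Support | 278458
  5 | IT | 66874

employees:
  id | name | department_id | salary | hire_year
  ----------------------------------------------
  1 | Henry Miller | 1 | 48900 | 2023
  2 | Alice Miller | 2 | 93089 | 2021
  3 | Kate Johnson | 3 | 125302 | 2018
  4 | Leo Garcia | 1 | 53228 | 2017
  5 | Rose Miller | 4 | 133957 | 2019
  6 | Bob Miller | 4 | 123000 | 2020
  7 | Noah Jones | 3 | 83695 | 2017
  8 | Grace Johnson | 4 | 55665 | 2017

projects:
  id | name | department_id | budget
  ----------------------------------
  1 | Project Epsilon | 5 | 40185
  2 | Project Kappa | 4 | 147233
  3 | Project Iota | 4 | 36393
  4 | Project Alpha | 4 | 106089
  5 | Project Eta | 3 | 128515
SELECT p.name, MAX(c.budget) AS max_budget FROM projects c JOIN departments p ON c.department_id = p.id GROUP BY p.id, p.name HAVING COUNT(*) >= 3

Execution result:
name | max_budget
Support | 147233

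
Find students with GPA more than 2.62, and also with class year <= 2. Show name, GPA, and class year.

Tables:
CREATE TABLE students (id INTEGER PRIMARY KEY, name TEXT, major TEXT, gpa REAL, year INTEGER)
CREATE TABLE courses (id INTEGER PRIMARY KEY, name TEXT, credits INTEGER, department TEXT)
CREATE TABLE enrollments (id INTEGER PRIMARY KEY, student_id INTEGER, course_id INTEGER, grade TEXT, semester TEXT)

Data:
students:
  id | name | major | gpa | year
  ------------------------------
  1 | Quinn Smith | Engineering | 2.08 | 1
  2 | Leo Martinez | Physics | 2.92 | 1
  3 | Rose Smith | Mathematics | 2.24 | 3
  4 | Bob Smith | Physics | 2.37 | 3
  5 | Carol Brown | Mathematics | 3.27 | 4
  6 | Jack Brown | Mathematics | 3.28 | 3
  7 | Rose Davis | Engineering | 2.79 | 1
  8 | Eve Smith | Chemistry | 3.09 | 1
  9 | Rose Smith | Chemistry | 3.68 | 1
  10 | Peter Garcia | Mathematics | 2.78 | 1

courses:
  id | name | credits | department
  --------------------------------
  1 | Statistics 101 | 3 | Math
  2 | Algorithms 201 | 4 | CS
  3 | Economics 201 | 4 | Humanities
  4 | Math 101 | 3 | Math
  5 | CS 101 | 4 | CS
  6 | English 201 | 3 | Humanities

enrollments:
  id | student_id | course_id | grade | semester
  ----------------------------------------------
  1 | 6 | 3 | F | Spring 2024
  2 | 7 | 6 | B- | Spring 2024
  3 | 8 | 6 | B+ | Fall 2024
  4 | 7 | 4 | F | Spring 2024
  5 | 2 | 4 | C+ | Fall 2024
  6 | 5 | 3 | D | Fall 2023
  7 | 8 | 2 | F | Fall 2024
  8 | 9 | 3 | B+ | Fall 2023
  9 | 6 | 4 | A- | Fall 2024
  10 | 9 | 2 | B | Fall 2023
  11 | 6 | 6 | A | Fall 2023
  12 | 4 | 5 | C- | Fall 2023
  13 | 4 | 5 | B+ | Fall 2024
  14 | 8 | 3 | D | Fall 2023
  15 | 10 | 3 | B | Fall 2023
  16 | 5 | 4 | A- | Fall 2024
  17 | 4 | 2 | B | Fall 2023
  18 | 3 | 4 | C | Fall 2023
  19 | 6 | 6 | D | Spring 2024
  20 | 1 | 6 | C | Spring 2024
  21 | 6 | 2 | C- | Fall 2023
SELECT name, gpa, year FROM students WHERE gpa > 2.62 AND year <= 2

Execution result:
name | gpa | year
Leo Martinez | 2.92 | 1
Rose Davis | 2.79 | 1
Eve Smith | 3.09 | 1
Rose Smith | 3.68 | 1
Peter Garcia | 2.78 | 1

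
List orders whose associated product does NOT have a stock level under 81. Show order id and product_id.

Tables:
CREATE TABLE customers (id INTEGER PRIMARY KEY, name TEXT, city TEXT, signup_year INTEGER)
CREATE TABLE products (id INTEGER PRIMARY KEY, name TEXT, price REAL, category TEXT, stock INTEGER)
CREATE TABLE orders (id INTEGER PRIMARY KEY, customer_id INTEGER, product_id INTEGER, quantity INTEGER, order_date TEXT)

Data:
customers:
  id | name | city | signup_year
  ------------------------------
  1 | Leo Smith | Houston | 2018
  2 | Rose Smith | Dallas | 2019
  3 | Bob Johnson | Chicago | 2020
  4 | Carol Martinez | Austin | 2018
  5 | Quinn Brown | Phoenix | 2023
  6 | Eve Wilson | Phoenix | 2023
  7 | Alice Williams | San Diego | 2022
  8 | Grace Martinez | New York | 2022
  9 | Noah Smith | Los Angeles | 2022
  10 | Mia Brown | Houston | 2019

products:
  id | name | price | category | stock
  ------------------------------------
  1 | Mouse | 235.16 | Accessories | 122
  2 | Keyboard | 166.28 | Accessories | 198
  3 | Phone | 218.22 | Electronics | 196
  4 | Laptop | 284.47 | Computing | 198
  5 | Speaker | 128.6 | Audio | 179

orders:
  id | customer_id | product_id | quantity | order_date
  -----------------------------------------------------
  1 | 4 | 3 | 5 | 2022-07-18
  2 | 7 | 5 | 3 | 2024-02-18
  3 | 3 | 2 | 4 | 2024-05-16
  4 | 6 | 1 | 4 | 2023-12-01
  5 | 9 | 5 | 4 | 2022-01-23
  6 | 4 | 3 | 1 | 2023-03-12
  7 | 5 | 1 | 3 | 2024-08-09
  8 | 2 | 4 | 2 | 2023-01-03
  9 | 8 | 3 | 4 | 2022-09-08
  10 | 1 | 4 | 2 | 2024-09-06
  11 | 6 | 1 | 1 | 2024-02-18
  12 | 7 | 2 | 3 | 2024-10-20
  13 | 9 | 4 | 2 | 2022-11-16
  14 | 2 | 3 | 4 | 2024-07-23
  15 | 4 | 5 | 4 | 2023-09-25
SELECT id, product_id FROM orders WHERE product_id NOT IN (SELECT id FROM products WHERE stock < 81)

Execution result:
id | product_id
1 | 3
2 | 5
3 | 2
4 | 1
5 | 5
6 | 3
7 | 1
8 | 4
9 | 3
10 | 4
11 | 1
12 | 2
13 | 4
14 | 3
15 | 5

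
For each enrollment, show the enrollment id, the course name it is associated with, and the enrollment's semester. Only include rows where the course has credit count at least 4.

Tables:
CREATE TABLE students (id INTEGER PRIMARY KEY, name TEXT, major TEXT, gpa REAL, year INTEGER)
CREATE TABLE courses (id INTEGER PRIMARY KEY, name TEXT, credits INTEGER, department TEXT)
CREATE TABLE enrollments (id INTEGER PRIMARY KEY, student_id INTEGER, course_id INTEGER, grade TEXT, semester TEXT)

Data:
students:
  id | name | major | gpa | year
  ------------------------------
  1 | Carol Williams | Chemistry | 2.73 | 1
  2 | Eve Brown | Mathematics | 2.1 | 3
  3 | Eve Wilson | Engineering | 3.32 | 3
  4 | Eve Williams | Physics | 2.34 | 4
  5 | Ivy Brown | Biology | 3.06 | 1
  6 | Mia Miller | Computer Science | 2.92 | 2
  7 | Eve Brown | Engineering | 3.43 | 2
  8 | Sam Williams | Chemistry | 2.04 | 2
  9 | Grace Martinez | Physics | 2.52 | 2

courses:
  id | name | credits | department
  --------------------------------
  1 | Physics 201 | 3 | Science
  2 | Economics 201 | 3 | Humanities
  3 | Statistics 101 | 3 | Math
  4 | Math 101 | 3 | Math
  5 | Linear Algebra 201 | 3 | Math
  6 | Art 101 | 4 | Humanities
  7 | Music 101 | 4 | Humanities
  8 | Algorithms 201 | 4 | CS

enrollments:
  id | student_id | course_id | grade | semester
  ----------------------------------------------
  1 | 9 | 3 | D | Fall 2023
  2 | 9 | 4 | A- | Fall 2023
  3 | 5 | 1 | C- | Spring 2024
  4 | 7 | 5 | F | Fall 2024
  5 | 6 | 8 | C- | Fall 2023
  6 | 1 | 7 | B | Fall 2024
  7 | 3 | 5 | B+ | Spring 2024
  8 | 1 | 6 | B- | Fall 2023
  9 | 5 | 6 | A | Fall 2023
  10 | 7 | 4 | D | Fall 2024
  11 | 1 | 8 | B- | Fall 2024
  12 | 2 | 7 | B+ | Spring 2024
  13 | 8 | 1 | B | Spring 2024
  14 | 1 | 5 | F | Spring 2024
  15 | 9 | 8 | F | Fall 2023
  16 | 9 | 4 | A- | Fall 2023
SELECT c.id, p.name AS course, c.semester FROM enrollments c JOIN courses p ON c.course_id = p.id WHERE p.credits >= 4

Execution result:
id | course | semester
5 | Algorithms 201 | Fall 2023
6 | Music 101 | Fall 2024
8 | Art 101 | Fall 2023
9 | Art 101 | Fall 2023
11 | Algorithms 201 | Fall 2024
12 | Music 101 | Spring 2024
15 | Algorithms 201 | Fall 2023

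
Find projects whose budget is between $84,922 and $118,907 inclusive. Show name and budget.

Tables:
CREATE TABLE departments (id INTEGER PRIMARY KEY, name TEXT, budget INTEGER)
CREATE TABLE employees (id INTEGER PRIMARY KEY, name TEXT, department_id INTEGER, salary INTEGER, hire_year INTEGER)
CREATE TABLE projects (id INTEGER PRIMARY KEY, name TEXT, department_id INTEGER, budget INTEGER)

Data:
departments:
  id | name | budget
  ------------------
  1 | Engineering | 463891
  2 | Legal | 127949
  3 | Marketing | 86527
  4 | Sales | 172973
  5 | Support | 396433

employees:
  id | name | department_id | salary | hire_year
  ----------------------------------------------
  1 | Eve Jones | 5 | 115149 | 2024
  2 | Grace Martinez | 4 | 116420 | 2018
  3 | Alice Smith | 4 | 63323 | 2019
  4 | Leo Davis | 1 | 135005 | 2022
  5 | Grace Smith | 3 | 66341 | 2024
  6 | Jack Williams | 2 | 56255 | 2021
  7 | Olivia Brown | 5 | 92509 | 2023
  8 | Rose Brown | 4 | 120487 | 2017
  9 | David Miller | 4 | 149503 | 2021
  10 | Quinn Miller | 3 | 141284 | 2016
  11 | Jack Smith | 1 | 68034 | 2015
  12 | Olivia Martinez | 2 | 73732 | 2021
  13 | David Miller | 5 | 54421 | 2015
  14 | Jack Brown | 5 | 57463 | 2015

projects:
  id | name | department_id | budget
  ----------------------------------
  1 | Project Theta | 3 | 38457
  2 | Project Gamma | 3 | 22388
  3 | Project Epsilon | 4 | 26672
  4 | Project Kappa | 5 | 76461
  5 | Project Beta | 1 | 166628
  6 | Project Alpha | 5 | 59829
SELECT name, budget FROM projects WHERE budget BETWEEN 84922 AND 118907

Execution result:
(no rows)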